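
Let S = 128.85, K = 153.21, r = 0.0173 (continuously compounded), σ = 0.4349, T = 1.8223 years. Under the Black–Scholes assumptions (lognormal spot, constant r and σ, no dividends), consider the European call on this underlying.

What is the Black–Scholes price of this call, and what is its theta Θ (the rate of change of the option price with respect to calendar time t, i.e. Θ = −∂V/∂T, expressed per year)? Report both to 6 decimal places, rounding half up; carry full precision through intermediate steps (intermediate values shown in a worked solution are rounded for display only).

price = 23.110040
Θ = -9.030175

σ√T = 0.4349·√1.8223 = 0.587083
d₁ = (ln(S/K) + (r+σ²/2)T) / (σ√T) = (ln(128.85/153.21) + (0.0173+0.4349²/2)·1.8223) / 0.587083 = (-0.173161 + 0.203859) / 0.587083 = 0.052290
d₂ = d₁ − σ√T = 0.052290 − 0.587083 = -0.534793
e^{−rT} = e^{−0.0173·1.8223} = 0.968966
N(d₁) = 0.520851,  N(d₂) = 0.296396
Call price V = S·N(d₁) − K·e^{−rT}·N(d₂) = 67.111653 − 44.001612 = 23.110040
φ(d₁) = (1/√(2π))·e^{−d₁²/2} = 0.398397
Θ = −S·φ(d₁)·σ/(2√T) − r·K·e^{−rT}·N(d₂) = −8.268948 − 0.761228 = -9.030175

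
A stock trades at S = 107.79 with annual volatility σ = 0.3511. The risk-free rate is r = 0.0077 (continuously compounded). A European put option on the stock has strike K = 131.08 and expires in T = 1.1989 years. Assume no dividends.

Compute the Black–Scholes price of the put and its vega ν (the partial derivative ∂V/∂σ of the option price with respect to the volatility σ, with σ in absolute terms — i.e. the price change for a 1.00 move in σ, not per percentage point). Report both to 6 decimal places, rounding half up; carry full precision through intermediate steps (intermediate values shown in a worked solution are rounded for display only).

price = 31.211433
ν = 45.111305

σ√T = 0.3511·√1.1989 = 0.384434
d₁ = (ln(S/K) + (r+σ²/2)T) / (σ√T) = (ln(107.79/131.08) + (0.0077+0.3511²/2)·1.1989) / 0.384434 = (-0.195623 + 0.083126) / 0.384434 = -0.292628
d₂ = d₁ − σ√T = -0.292628 − 0.384434 = -0.677063
e^{−rT} = e^{−0.0077·1.1989} = 0.990811
N(−d₁) = 0.615097,  N(−d₂) = 0.750817
Put price V = K·e^{−rT}·N(−d₂) − S·N(−d₁) = 97.512732 − 66.301299 = 31.211433
φ(d₁) = (1/√(2π))·e^{−d₁²/2} = 0.382222
ν = S·φ(d₁)·√T = 45.111305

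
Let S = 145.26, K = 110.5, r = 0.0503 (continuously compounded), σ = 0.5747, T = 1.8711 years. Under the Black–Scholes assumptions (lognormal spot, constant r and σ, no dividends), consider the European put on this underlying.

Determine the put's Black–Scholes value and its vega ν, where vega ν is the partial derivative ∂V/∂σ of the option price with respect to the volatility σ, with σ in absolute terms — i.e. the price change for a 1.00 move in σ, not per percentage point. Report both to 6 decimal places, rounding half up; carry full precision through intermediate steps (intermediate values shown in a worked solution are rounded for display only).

price = 19.015339
ν = 54.731668

σ√T = 0.5747·√1.8711 = 0.786122
d₁ = (ln(S/K) + (r+σ²/2)T) / (σ√T) = (ln(145.26/110.5) + (0.0503+0.5747²/2)·1.8711) / 0.786122 = (0.273510 + 0.403110) / 0.786122 = 0.860706
d₂ = d₁ − σ√T = 0.860706 − 0.786122 = 0.074585
e^{−rT} = e^{−0.0503·1.8711} = 0.910177
N(−d₁) = 0.194700,  N(−d₂) = 0.470273
Put price V = K·e^{−rT}·N(−d₂) − S·N(−d₁) = 47.297457 − 28.282118 = 19.015339
φ(d₁) = (1/√(2π))·e^{−d₁²/2} = 0.275451
ν = S·φ(d₁)·√T = 54.731668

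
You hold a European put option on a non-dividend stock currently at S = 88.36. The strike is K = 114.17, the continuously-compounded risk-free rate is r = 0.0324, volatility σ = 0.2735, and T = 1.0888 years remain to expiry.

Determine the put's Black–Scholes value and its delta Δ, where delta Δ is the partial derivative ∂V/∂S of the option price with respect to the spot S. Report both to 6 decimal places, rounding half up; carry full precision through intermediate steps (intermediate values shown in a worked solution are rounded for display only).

price = 25.372670
Δ = -0.736199

σ√T = 0.2735·√1.0888 = 0.285385
d₁ = (ln(S/K) + (r+σ²/2)T) / (σ√T) = (ln(88.36/114.17) + (0.0324+0.2735²/2)·1.0888) / 0.285385 = (-0.256269 + 0.075999) / 0.285385 = -0.631672
d₂ = d₁ − σ√T = -0.631672 − 0.285385 = -0.917057
e^{−rT} = e^{−0.0324·1.0888} = 0.965338
N(−d₁) = 0.736199,  N(−d₂) = 0.820444
Put price V = K·e^{−rT}·N(−d₂) − S·N(−d₁) = 90.423239 − 65.050568 = 25.372670
Δ = −N(−d₁) = -0.736199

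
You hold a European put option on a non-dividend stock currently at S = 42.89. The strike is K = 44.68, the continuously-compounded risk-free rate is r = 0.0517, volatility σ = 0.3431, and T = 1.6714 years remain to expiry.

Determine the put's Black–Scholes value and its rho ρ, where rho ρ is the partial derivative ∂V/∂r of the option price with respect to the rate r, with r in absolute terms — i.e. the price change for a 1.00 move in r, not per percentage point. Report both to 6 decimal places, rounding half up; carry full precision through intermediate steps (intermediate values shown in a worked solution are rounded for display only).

price = 6.444183
ρ = -37.496310

σ√T = 0.3431·√1.6714 = 0.443569
d₁ = (ln(S/K) + (r+σ²/2)T) / (σ√T) = (ln(42.89/44.68) + (0.0517+0.3431²/2)·1.6714) / 0.443569 = (-0.040887 + 0.184788) / 0.443569 = 0.324416
d₂ = d₁ − σ√T = 0.324416 − 0.443569 = -0.119153
e^{−rT} = e^{−0.0517·1.6714} = 0.917217
N(−d₁) = 0.372812,  N(−d₂) = 0.547423
Put price V = K·e^{−rT}·N(−d₂) − S·N(−d₁) = 22.434073 − 15.989890 = 6.444183
ρ = −K·T·e^{−rT}·N(−d₂) = -37.496310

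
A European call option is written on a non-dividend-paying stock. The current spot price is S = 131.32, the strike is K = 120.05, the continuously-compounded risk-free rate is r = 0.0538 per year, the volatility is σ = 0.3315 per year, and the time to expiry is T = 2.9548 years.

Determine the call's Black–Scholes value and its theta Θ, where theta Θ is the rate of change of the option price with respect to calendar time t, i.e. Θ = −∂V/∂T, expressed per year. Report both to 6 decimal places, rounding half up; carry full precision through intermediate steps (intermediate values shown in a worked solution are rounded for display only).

price = 43.045033
Θ = -6.980843

σ√T = 0.3315·√2.9548 = 0.569833
d₁ = (ln(S/K) + (r+σ²/2)T) / (σ√T) = (ln(131.32/120.05) + (0.0538+0.3315²/2)·2.9548) / 0.569833 = (0.089729 + 0.321323) / 0.569833 = 0.721355
d₂ = d₁ − σ√T = 0.721355 − 0.569833 = 0.151522
e^{−rT} = e^{−0.0538·2.9548} = 0.853023
N(d₁) = 0.764654,  N(d₂) = 0.560218
Call price V = S·N(d₁) − K·e^{−rT}·N(d₂) = 100.414417 − 57.369385 = 43.045033
φ(d₁) = (1/√(2π))·e^{−d₁²/2} = 0.307551
Θ = −S·φ(d₁)·σ/(2√T) − r·K·e^{−rT}·N(d₂) = −3.894370 − 3.086473 = -6.980843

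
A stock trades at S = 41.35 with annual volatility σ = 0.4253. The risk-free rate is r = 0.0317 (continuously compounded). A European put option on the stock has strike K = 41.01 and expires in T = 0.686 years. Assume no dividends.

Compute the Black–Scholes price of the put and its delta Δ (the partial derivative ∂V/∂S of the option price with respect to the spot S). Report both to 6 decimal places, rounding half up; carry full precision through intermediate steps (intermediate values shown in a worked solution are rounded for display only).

σ√T = 0.4253·√0.686 = 0.352255
d₁ = (ln(S/K) + (r+σ²/2)T) / (σ√T) = (ln(41.35/41.01) + (0.0317+0.4253²/2)·0.686) / 0.352255 = (0.008256 + 0.083788) / 0.352255 = 0.261301
d₂ = d₁ − σ√T = 0.261301 − 0.352255 = -0.090954
e^{−rT} = e^{−0.0317·0.686} = 0.978489
N(−d₁) = 0.396930,  N(−d₂) = 0.536236
Put price V = K·e^{−rT}·N(−d₂) − S·N(−d₁) = 21.517964 − 16.413068 = 5.104896
Δ = −N(−d₁) = -0.396930

price = 5.104896
Δ = -0.396930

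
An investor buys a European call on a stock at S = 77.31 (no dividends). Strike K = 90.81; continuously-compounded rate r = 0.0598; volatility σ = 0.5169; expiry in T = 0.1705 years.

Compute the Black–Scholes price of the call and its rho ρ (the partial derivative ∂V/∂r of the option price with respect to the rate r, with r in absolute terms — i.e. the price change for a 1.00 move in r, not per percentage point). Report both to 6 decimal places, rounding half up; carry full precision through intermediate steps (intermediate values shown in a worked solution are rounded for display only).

σ√T = 0.5169·√0.1705 = 0.213437
d₁ = (ln(S/K) + (r+σ²/2)T) / (σ√T) = (ln(77.31/90.81) + (0.0598+0.5169²/2)·0.1705) / 0.213437 = (-0.160946 + 0.032973) / 0.213437 = -0.599582
d₂ = d₁ − σ√T = -0.599582 − 0.213437 = -0.813018
e^{−rT} = e^{−0.0598·0.1705} = 0.989856
N(d₁) = 0.274393,  N(d₂) = 0.208104
Call price V = S·N(d₁) − K·e^{−rT}·N(d₂) = 21.213286 − 18.706205 = 2.507081
ρ = K·T·e^{−rT}·N(d₂) = 3.189408

price = 2.507081
ρ = 3.189408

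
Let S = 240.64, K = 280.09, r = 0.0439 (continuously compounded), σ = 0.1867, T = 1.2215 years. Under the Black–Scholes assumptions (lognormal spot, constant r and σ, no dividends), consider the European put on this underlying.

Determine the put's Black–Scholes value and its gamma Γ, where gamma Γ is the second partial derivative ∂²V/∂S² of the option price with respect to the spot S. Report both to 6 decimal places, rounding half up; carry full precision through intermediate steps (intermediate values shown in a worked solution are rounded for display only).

price = 35.507434
Γ = 0.007495

σ√T = 0.1867·√1.2215 = 0.206344
d₁ = (ln(S/K) + (r+σ²/2)T) / (σ√T) = (ln(240.64/280.09) + (0.0439+0.1867²/2)·1.2215) / 0.206344 = (-0.151809 + 0.074913) / 0.206344 = -0.372661
d₂ = d₁ − σ√T = -0.372661 − 0.206344 = -0.579005
e^{−rT} = e^{−0.0439·1.2215} = 0.947789
N(−d₁) = 0.645300,  N(−d₂) = 0.718707
Put price V = K·e^{−rT}·N(−d₂) − S·N(−d₁) = 190.792343 − 155.284910 = 35.507434
φ(d₁) = (1/√(2π))·e^{−d₁²/2} = 0.372180
Γ = φ(d₁) / (S·σ·√T) = 0.007495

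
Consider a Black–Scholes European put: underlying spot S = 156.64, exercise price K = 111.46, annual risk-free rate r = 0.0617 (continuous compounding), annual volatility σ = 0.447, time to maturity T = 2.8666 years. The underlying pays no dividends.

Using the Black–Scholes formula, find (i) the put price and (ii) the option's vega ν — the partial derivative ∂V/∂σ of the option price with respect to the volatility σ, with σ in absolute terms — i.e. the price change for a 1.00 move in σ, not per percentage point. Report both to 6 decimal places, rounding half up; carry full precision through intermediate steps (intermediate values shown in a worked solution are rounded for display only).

σ√T = 0.447·√2.8666 = 0.756817
d₁ = (ln(S/K) + (r+σ²/2)T) / (σ√T) = (ln(156.64/111.46) + (0.0617+0.447²/2)·2.8666) / 0.756817 = (0.340284 + 0.463255) / 0.756817 = 1.061736
d₂ = d₁ − σ√T = 1.061736 − 0.756817 = 0.304918
e^{−rT} = e^{−0.0617·2.8666} = 0.837889
N(−d₁) = 0.144178,  N(−d₂) = 0.380214
Put price V = K·e^{−rT}·N(−d₂) − S·N(−d₁) = 35.508643 − 22.584023 = 12.924620
φ(d₁) = (1/√(2π))·e^{−d₁²/2} = 0.227051
ν = S·φ(d₁)·√T = 60.215742

price = 12.924620
ν = 60.215742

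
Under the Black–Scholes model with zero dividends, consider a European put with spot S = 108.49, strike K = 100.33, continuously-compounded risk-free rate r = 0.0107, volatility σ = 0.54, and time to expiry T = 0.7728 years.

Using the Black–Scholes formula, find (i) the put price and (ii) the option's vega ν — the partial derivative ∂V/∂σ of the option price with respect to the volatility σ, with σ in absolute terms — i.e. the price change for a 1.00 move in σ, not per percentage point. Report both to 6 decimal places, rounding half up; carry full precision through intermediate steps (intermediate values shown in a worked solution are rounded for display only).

σ√T = 0.54·√0.7728 = 0.474709
d₁ = (ln(S/K) + (r+σ²/2)T) / (σ√T) = (ln(108.49/100.33) + (0.0107+0.54²/2)·0.7728) / 0.474709 = (0.078193 + 0.120943) / 0.474709 = 0.419492
d₂ = d₁ − σ√T = 0.419492 − 0.474709 = -0.055217
e^{−rT} = e^{−0.0107·0.7728} = 0.991765
N(−d₁) = 0.337428,  N(−d₂) = 0.522017
Put price V = K·e^{−rT}·N(−d₂) − S·N(−d₁) = 51.942696 − 36.607605 = 15.335091
φ(d₁) = (1/√(2π))·e^{−d₁²/2} = 0.365341
ν = S·φ(d₁)·√T = 34.843454

price = 15.335091
ν = 34.843454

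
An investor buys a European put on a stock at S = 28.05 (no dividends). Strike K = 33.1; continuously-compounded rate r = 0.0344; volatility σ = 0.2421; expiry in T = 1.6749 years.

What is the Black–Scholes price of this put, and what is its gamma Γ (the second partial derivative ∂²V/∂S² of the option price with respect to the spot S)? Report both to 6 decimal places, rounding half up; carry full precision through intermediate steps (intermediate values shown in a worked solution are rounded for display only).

price = 5.504054
Γ = 0.044599

σ√T = 0.2421·√1.6749 = 0.313321
d₁ = (ln(S/K) + (r+σ²/2)T) / (σ√T) = (ln(28.05/33.1) + (0.0344+0.2421²/2)·1.6749) / 0.313321 = (-0.165545 + 0.106702) / 0.313321 = -0.187805
d₂ = d₁ − σ√T = -0.187805 − 0.313321 = -0.501126
e^{−rT} = e^{−0.0344·1.6749} = 0.944012
N(−d₁) = 0.574485,  N(−d₂) = 0.691859
Put price V = K·e^{−rT}·N(−d₂) − S·N(−d₁) = 21.618362 − 16.114308 = 5.504054
φ(d₁) = (1/√(2π))·e^{−d₁²/2} = 0.391968
Γ = φ(d₁) / (S·σ·√T) = 0.044599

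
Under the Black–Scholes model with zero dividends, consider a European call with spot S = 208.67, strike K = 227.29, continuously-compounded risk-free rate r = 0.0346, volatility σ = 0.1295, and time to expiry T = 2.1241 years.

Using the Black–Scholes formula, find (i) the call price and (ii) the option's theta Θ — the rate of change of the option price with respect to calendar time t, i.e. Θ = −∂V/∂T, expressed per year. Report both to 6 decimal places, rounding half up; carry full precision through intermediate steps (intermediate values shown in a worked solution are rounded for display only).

price = 14.557449
Θ = -6.892000

σ√T = 0.1295·√2.1241 = 0.188737
d₁ = (ln(S/K) + (r+σ²/2)T) / (σ√T) = (ln(208.67/227.29) + (0.0346+0.1295²/2)·2.1241) / 0.188737 = (-0.085473 + 0.091305) / 0.188737 = 0.030900
d₂ = d₁ − σ√T = 0.030900 − 0.188737 = -0.157837
e^{−rT} = e^{−0.0346·2.1241} = 0.929142
N(d₁) = 0.512325,  N(d₂) = 0.437293
Call price V = S·N(d₁) − K·e^{−rT}·N(d₂) = 106.906954 − 92.349504 = 14.557449
φ(d₁) = (1/√(2π))·e^{−d₁²/2} = 0.398752
Θ = −S·φ(d₁)·σ/(2√T) − r·K·e^{−rT}·N(d₂) = −3.696707 − 3.195293 = -6.892000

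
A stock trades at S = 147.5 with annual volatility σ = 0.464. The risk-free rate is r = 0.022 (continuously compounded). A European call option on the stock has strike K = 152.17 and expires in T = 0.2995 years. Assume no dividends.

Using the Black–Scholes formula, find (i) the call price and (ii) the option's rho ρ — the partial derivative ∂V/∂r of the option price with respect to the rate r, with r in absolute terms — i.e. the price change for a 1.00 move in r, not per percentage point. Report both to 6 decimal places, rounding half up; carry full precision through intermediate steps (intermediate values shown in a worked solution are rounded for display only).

σ√T = 0.464·√0.2995 = 0.253931
d₁ = (ln(S/K) + (r+σ²/2)T) / (σ√T) = (ln(147.5/152.17) + (0.022+0.464²/2)·0.2995) / 0.253931 = (-0.031170 + 0.038830) / 0.253931 = 0.030163
d₂ = d₁ − σ√T = 0.030163 − 0.253931 = -0.223768
e^{−rT} = e^{−0.022·0.2995} = 0.993433
N(d₁) = 0.512032,  N(d₂) = 0.411469
Call price V = S·N(d₁) − K·e^{−rT}·N(d₂) = 75.524666 − 62.202023 = 13.322643
ρ = K·T·e^{−rT}·N(d₂) = 18.629506

price = 13.322643
ρ = 18.629506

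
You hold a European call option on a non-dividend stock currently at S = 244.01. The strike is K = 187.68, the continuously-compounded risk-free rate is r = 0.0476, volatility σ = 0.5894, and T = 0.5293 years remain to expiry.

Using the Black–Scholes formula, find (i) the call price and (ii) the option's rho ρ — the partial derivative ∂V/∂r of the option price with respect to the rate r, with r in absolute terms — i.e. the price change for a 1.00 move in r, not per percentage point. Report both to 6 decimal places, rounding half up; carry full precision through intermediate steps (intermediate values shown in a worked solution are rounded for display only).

σ√T = 0.5894·√0.5293 = 0.428806
d₁ = (ln(S/K) + (r+σ²/2)T) / (σ√T) = (ln(244.01/187.68) + (0.0476+0.5894²/2)·0.5293) / 0.428806 = (0.262471 + 0.117132) / 0.428806 = 0.885255
d₂ = d₁ − σ√T = 0.885255 − 0.428806 = 0.456449
e^{−rT} = e^{−0.0476·0.5293} = 0.975120
N(d₁) = 0.811990,  N(d₂) = 0.675966
Call price V = S·N(d₁) − K·e^{−rT}·N(d₂) = 198.133794 − 123.708968 = 74.424826
ρ = K·T·e^{−rT}·N(d₂) = 65.479157

price = 74.424826
ρ = 65.479157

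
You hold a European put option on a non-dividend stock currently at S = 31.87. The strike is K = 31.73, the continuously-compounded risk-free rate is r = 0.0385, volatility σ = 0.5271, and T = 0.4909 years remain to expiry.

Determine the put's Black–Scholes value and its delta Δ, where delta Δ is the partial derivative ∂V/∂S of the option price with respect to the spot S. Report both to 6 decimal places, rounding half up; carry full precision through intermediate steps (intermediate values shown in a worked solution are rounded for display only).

σ√T = 0.5271·√0.4909 = 0.369309
d₁ = (ln(S/K) + (r+σ²/2)T) / (σ√T) = (ln(31.87/31.73) + (0.0385+0.5271²/2)·0.4909) / 0.369309 = (0.004403 + 0.087094) / 0.369309 = 0.247751
d₂ = d₁ − σ√T = 0.247751 − 0.369309 = -0.121558
e^{−rT} = e^{−0.0385·0.4909} = 0.981278
N(−d₁) = 0.402164,  N(−d₂) = 0.548375
Put price V = K·e^{−rT}·N(−d₂) − S·N(−d₁) = 17.074184 − 12.816951 = 4.257233
Δ = −N(−d₁) = -0.402164

price = 4.257233
Δ = -0.402164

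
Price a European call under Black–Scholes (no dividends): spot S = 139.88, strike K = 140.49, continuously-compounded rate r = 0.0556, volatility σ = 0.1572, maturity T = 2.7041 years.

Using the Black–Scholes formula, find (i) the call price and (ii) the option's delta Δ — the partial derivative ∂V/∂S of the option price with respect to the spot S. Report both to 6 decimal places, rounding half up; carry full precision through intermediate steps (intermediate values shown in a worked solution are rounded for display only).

price = 24.976180
Δ = 0.756168

σ√T = 0.1572·√2.7041 = 0.258502
d₁ = (ln(S/K) + (r+σ²/2)T) / (σ√T) = (ln(139.88/140.49) + (0.0556+0.1572²/2)·2.7041) / 0.258502 = (-0.004351 + 0.183760) / 0.258502 = 0.694030
d₂ = d₁ − σ√T = 0.694030 − 0.258502 = 0.435528
e^{−rT} = e^{−0.0556·2.7041} = 0.860409
N(d₁) = 0.756168,  N(d₂) = 0.668410
Call price V = S·N(d₁) − K·e^{−rT}·N(d₂) = 105.772832 − 80.796652 = 24.976180
Δ = N(d₁) = 0.756168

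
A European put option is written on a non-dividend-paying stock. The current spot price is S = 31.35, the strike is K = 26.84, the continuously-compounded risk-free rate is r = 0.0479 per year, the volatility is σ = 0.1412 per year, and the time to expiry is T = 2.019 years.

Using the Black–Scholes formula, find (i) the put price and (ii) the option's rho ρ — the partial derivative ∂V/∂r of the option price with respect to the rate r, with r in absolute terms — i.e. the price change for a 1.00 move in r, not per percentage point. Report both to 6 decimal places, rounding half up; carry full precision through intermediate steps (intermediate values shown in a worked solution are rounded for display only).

price = 0.275960
ρ = -6.093692

σ√T = 0.1412·√2.019 = 0.200633
d₁ = (ln(S/K) + (r+σ²/2)T) / (σ√T) = (ln(31.35/26.84) + (0.0479+0.1412²/2)·2.019) / 0.200633 = (0.155321 + 0.116837) / 0.200633 = 1.356495
d₂ = d₁ − σ√T = 1.356495 − 0.200633 = 1.155861
e^{−rT} = e^{−0.0479·2.019} = 0.907819
N(−d₁) = 0.087471,  N(−d₂) = 0.123869
Put price V = K·e^{−rT}·N(−d₂) − S·N(−d₁) = 3.018173 − 2.742213 = 0.275960
ρ = −K·T·e^{−rT}·N(−d₂) = -6.093692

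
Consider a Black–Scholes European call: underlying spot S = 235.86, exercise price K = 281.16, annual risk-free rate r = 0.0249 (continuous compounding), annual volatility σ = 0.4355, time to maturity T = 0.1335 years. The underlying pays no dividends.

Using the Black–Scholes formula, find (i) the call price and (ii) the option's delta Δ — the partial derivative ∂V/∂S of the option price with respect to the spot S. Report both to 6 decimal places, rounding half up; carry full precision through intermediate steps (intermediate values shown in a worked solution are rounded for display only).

σ√T = 0.4355·√0.1335 = 0.159121
d₁ = (ln(S/K) + (r+σ²/2)T) / (σ√T) = (ln(235.86/281.16) + (0.0249+0.4355²/2)·0.1335) / 0.159121 = (-0.175685 + 0.015984) / 0.159121 = -1.003645
d₂ = d₁ − σ√T = -1.003645 − 0.159121 = -1.162767
e^{−rT} = e^{−0.0249·0.1335} = 0.996681
N(d₁) = 0.157775,  N(d₂) = 0.122462
Call price V = S·N(d₁) − K·e^{−rT}·N(d₂) = 37.212765 − 34.317170 = 2.895595
Δ = N(d₁) = 0.157775

price = 2.895595
Δ = 0.157775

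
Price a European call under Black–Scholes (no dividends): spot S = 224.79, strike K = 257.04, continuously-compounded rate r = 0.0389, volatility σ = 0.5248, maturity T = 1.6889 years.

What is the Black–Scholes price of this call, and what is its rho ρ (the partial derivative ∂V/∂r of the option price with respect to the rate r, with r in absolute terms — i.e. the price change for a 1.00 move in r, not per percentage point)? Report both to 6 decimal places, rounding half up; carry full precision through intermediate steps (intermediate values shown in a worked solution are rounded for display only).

σ√T = 0.5248·√1.6889 = 0.682018
d₁ = (ln(S/K) + (r+σ²/2)T) / (σ√T) = (ln(224.79/257.04) + (0.0389+0.5248²/2)·1.6889) / 0.682018 = (-0.134065 + 0.298272) / 0.682018 = 0.240767
d₂ = d₁ − σ√T = 0.240767 − 0.682018 = -0.441251
e^{−rT} = e^{−0.0389·1.6889} = 0.936413
N(d₁) = 0.595132,  N(d₂) = 0.329516
Call price V = S·N(d₁) − K·e^{−rT}·N(d₂) = 133.779748 − 79.313001 = 54.466748
ρ = K·T·e^{−rT}·N(d₂) = 133.951727

price = 54.466748
ρ = 133.951727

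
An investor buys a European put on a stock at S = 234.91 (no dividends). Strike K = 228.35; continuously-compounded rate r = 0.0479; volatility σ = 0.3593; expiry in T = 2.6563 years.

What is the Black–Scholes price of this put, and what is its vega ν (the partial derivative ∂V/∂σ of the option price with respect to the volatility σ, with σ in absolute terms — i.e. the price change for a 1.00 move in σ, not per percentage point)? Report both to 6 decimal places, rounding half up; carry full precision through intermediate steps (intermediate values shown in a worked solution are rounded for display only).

price = 34.993775
ν = 130.686682

σ√T = 0.3593·√2.6563 = 0.585593
d₁ = (ln(S/K) + (r+σ²/2)T) / (σ√T) = (ln(234.91/228.35) + (0.0479+0.3593²/2)·2.6563) / 0.585593 = (0.028323 + 0.298696) / 0.585593 = 0.558441
d₂ = d₁ − σ√T = 0.558441 − 0.585593 = -0.027152
e^{−rT} = e^{−0.0479·2.6563} = 0.880525
N(−d₁) = 0.288272,  N(−d₂) = 0.510831
Put price V = K·e^{−rT}·N(−d₂) − S·N(−d₁) = 102.711649 − 67.717874 = 34.993775
φ(d₁) = (1/√(2π))·e^{−d₁²/2} = 0.341343
ν = S·φ(d₁)·√T = 130.686682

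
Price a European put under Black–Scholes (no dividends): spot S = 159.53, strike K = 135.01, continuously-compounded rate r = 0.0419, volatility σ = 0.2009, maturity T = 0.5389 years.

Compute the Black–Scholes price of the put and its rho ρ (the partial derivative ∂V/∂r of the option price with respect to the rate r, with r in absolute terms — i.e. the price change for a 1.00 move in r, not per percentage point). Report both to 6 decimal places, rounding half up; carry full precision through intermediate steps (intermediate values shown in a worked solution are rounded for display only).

price = 1.004662
ρ = -8.035247

σ√T = 0.2009·√0.5389 = 0.147480
d₁ = (ln(S/K) + (r+σ²/2)T) / (σ√T) = (ln(159.53/135.01) + (0.0419+0.2009²/2)·0.5389) / 0.147480 = (0.166883 + 0.033455) / 0.147480 = 1.358407
d₂ = d₁ − σ√T = 1.358407 − 0.147480 = 1.210927
e^{−rT} = e^{−0.0419·0.5389} = 0.977673
N(−d₁) = 0.087167,  N(−d₂) = 0.112962
Put price V = K·e^{−rT}·N(−d₂) − S·N(−d₁) = 14.910460 − 13.905798 = 1.004662
ρ = −K·T·e^{−rT}·N(−d₂) = -8.035247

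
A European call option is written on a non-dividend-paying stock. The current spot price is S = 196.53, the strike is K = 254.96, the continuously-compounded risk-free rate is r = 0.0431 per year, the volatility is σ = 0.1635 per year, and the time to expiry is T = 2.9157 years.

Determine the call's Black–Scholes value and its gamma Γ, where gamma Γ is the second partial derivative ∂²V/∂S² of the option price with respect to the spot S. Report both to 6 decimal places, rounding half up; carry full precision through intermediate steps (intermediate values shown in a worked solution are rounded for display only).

σ√T = 0.1635·√2.9157 = 0.279183
d₁ = (ln(S/K) + (r+σ²/2)T) / (σ√T) = (ln(196.53/254.96) + (0.0431+0.1635²/2)·2.9157) / 0.279183 = (-0.260292 + 0.164638) / 0.279183 = -0.342618
d₂ = d₁ − σ√T = -0.342618 − 0.279183 = -0.621802
e^{−rT} = e^{−0.0431·2.9157} = 0.881909
N(d₁) = 0.365943,  N(d₂) = 0.267036
Call price V = S·N(d₁) − K·e^{−rT}·N(d₂) = 71.918729 − 60.043471 = 11.875258
φ(d₁) = (1/√(2π))·e^{−d₁²/2} = 0.376201
Γ = φ(d₁) / (S·σ·√T) = 0.006856

price = 11.875258
Γ = 0.006856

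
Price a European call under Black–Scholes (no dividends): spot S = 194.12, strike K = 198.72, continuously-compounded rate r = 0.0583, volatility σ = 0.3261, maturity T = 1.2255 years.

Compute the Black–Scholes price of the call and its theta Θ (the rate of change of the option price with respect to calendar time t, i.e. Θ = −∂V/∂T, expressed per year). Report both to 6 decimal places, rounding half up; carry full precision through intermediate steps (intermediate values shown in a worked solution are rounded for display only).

price = 31.942395
Θ = -16.048289

σ√T = 0.3261·√1.2255 = 0.361000
d₁ = (ln(S/K) + (r+σ²/2)T) / (σ√T) = (ln(194.12/198.72) + (0.0583+0.3261²/2)·1.2255) / 0.361000 = (-0.023420 + 0.136607) / 0.361000 = 0.313537
d₂ = d₁ − σ√T = 0.313537 − 0.361000 = -0.047463
e^{−rT} = e^{−0.0583·1.2255} = 0.931046
N(d₁) = 0.623064,  N(d₂) = 0.481072
Call price V = S·N(d₁) − K·e^{−rT}·N(d₂) = 120.949120 − 89.006726 = 31.942395
φ(d₁) = (1/√(2π))·e^{−d₁²/2} = 0.379807
Θ = −S·φ(d₁)·σ/(2√T) − r·K·e^{−rT}·N(d₂) = −10.859197 − 5.189092 = -16.048289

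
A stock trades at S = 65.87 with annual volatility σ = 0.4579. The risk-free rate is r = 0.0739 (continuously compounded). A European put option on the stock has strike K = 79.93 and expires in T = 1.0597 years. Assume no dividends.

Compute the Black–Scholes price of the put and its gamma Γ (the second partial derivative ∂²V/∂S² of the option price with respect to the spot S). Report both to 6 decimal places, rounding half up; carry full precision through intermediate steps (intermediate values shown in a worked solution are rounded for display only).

σ√T = 0.4579·√1.0597 = 0.471370
d₁ = (ln(S/K) + (r+σ²/2)T) / (σ√T) = (ln(65.87/79.93) + (0.0739+0.4579²/2)·1.0597) / 0.471370 = (-0.193468 + 0.189407) / 0.471370 = -0.008616
d₂ = d₁ − σ√T = -0.008616 − 0.471370 = -0.479986
e^{−rT} = e^{−0.0739·1.0597} = 0.924676
N(−d₁) = 0.503437,  N(−d₂) = 0.684381
Put price V = K·e^{−rT}·N(−d₂) − S·N(−d₁) = 50.582192 − 33.161415 = 17.420777
φ(d₁) = (1/√(2π))·e^{−d₁²/2} = 0.398927
Γ = φ(d₁) / (S·σ·√T) = 0.012848

price = 17.420777
Γ = 0.012848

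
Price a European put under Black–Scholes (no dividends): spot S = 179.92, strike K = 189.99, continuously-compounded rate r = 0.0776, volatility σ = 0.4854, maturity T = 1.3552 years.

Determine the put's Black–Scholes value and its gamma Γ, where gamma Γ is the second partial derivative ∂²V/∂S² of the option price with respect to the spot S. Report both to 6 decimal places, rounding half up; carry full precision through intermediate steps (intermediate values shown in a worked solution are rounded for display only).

σ√T = 0.4854·√1.3552 = 0.565069
d₁ = (ln(S/K) + (r+σ²/2)T) / (σ√T) = (ln(179.92/189.99) + (0.0776+0.4854²/2)·1.3552) / 0.565069 = (-0.054459 + 0.264815) / 0.565069 = 0.372266
d₂ = d₁ − σ√T = 0.372266 − 0.565069 = -0.192803
e^{−rT} = e^{−0.0776·1.3552} = 0.900177
N(−d₁) = 0.354847,  N(−d₂) = 0.576443
Put price V = K·e^{−rT}·N(−d₂) − S·N(−d₁) = 98.586059 − 63.844157 = 34.741902
φ(d₁) = (1/√(2π))·e^{−d₁²/2} = 0.372235
Γ = φ(d₁) / (S·σ·√T) = 0.003661

price = 34.741902
Γ = 0.003661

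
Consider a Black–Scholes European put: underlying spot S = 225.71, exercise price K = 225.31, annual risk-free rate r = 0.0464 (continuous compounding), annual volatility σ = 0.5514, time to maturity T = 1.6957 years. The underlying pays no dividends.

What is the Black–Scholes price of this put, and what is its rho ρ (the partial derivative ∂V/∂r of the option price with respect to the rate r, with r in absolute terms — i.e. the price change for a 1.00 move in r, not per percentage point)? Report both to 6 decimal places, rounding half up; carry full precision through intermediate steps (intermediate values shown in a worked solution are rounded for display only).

σ√T = 0.5514·√1.6957 = 0.718028
d₁ = (ln(S/K) + (r+σ²/2)T) / (σ√T) = (ln(225.71/225.31) + (0.0464+0.5514²/2)·1.6957) / 0.718028 = (0.001774 + 0.336462) / 0.718028 = 0.471063
d₂ = d₁ − σ√T = 0.471063 − 0.718028 = -0.246965
e^{−rT} = e^{−0.0464·1.6957} = 0.924335
N(−d₁) = 0.318798,  N(−d₂) = 0.597532
Put price V = K·e^{−rT}·N(−d₂) − S·N(−d₁) = 124.443262 − 71.955882 = 52.487380
ρ = −K·T·e^{−rT}·N(−d₂) = -211.018439

price = 52.487380
ρ = -211.018439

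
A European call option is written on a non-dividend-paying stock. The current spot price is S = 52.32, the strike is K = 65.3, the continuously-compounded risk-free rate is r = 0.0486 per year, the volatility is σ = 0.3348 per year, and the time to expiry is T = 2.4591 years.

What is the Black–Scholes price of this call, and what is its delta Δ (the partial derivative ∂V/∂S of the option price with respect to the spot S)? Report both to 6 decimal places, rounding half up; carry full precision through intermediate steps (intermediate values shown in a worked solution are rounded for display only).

price = 8.814229
Δ = 0.527122

σ√T = 0.3348·√2.4591 = 0.525017
d₁ = (ln(S/K) + (r+σ²/2)T) / (σ√T) = (ln(52.32/65.3) + (0.0486+0.3348²/2)·2.4591) / 0.525017 = (-0.221613 + 0.257334) / 0.525017 = 0.068037
d₂ = d₁ − σ√T = 0.068037 − 0.525017 = -0.456980
e^{−rT} = e^{−0.0486·2.4591} = 0.887353
N(d₁) = 0.527122,  N(d₂) = 0.323843
Call price V = S·N(d₁) − K·e^{−rT}·N(d₂) = 27.579013 − 18.764784 = 8.814229
Δ = N(d₁) = 0.527122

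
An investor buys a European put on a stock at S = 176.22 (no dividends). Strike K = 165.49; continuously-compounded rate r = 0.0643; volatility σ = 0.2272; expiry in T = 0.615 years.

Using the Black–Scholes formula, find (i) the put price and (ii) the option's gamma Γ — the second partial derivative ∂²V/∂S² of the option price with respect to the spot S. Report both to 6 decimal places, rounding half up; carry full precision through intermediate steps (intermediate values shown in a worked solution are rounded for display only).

σ√T = 0.2272·√0.615 = 0.178175
d₁ = (ln(S/K) + (r+σ²/2)T) / (σ√T) = (ln(176.22/165.49) + (0.0643+0.2272²/2)·0.615) / 0.178175 = (0.062822 + 0.055418) / 0.178175 = 0.663619
d₂ = d₁ − σ√T = 0.663619 − 0.178175 = 0.485444
e^{−rT} = e^{−0.0643·0.615} = 0.961227
N(−d₁) = 0.253467,  N(−d₂) = 0.313681
Put price V = K·e^{−rT}·N(−d₂) − S·N(−d₁) = 49.898274 − 44.665981 = 5.232292
φ(d₁) = (1/√(2π))·e^{−d₁²/2} = 0.320096
Γ = φ(d₁) / (S·σ·√T) = 0.010195

price = 5.232292
Γ = 0.010195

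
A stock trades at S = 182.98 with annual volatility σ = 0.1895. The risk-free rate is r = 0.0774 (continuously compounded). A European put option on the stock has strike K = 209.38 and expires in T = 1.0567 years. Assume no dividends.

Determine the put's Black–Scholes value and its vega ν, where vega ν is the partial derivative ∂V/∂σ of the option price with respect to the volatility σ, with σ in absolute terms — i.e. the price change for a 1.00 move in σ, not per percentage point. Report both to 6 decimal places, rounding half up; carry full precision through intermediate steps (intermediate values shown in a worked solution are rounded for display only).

σ√T = 0.1895·√1.0567 = 0.194798
d₁ = (ln(S/K) + (r+σ²/2)T) / (σ√T) = (ln(182.98/209.38) + (0.0774+0.1895²/2)·1.0567) / 0.194798 = (-0.134774 + 0.100762) / 0.194798 = -0.174602
d₂ = d₁ − σ√T = -0.174602 − 0.194798 = -0.369400
e^{−rT} = e^{−0.0774·1.0567} = 0.921467
N(−d₁) = 0.569304,  N(−d₂) = 0.644085
Put price V = K·e^{−rT}·N(−d₂) − S·N(−d₁) = 124.267697 − 104.171211 = 20.096486
φ(d₁) = (1/√(2π))·e^{−d₁²/2} = 0.392907
ν = S·φ(d₁)·√T = 73.904286

price = 20.096486
ν = 73.904286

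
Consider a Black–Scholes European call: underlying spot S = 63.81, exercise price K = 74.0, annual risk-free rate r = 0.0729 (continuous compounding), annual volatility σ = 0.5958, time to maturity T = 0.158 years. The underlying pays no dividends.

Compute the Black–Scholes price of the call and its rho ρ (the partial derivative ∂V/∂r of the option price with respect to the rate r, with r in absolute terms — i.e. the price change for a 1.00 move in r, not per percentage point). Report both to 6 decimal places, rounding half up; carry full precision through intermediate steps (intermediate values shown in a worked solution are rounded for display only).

σ√T = 0.5958·√0.158 = 0.236826
d₁ = (ln(S/K) + (r+σ²/2)T) / (σ√T) = (ln(63.81/74.0) + (0.0729+0.5958²/2)·0.158) / 0.236826 = (-0.148155 + 0.039561) / 0.236826 = -0.458538
d₂ = d₁ − σ√T = -0.458538 − 0.236826 = -0.695364
e^{−rT} = e^{−0.0729·0.158} = 0.988548
N(d₁) = 0.323283,  N(d₂) = 0.243414
Call price V = S·N(d₁) − K·e^{−rT}·N(d₂) = 20.628677 − 17.806318 = 2.822359
ρ = K·T·e^{−rT}·N(d₂) = 2.813398

price = 2.822359
ρ = 2.813398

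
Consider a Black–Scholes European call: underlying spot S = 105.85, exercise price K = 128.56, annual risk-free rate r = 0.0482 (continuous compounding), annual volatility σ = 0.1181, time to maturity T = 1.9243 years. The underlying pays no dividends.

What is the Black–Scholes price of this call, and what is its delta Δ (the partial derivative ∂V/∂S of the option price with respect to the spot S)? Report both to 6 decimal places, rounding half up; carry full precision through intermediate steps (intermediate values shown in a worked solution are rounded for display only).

price = 2.971696
Δ = 0.295156

σ√T = 0.1181·√1.9243 = 0.163827
d₁ = (ln(S/K) + (r+σ²/2)T) / (σ√T) = (ln(105.85/128.56) + (0.0482+0.1181²/2)·1.9243) / 0.163827 = (-0.194373 + 0.106171) / 0.163827 = -0.538383
d₂ = d₁ − σ√T = -0.538383 − 0.163827 = -0.702210
e^{−rT} = e^{−0.0482·1.9243} = 0.911420
N(d₁) = 0.295156,  N(d₂) = 0.241274
Call price V = S·N(d₁) − K·e^{−rT}·N(d₂) = 31.242312 − 28.270616 = 2.971696
Δ = N(d₁) = 0.295156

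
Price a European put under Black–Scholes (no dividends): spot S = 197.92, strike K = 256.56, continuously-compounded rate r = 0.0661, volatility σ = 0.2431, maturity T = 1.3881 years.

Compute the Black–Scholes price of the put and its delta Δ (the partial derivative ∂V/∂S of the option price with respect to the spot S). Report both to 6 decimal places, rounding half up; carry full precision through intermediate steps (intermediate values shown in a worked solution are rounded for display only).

price = 46.731693
Δ = -0.670925

σ√T = 0.2431·√1.3881 = 0.286415
d₁ = (ln(S/K) + (r+σ²/2)T) / (σ√T) = (ln(197.92/256.56) + (0.0661+0.2431²/2)·1.3881) / 0.286415 = (-0.259500 + 0.132770) / 0.286415 = -0.442469
d₂ = d₁ − σ√T = -0.442469 − 0.286415 = -0.728883
e^{−rT} = e^{−0.0661·1.3881} = 0.912330
N(−d₁) = 0.670925,  N(−d₂) = 0.766964
Put price V = K·e^{−rT}·N(−d₂) − S·N(−d₁) = 179.521160 − 132.789466 = 46.731693
Δ = −N(−d₁) = -0.670925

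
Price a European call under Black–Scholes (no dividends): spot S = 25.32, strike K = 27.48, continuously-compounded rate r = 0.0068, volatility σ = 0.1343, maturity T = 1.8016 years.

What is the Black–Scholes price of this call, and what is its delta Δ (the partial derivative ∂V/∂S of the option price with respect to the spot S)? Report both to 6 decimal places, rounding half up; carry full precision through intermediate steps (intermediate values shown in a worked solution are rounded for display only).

price = 1.109569
Δ = 0.383598

σ√T = 0.1343·√1.8016 = 0.180262
d₁ = (ln(S/K) + (r+σ²/2)T) / (σ√T) = (ln(25.32/27.48) + (0.0068+0.1343²/2)·1.8016) / 0.180262 = (-0.081864 + 0.028498) / 0.180262 = -0.296045
d₂ = d₁ − σ√T = -0.296045 − 0.180262 = -0.476307
e^{−rT} = e^{−0.0068·1.8016} = 0.987824
N(d₁) = 0.383598,  N(d₂) = 0.316928
Call price V = S·N(d₁) − K·e^{−rT}·N(d₂) = 9.712701 − 8.603132 = 1.109569
Δ = N(d₁) = 0.383598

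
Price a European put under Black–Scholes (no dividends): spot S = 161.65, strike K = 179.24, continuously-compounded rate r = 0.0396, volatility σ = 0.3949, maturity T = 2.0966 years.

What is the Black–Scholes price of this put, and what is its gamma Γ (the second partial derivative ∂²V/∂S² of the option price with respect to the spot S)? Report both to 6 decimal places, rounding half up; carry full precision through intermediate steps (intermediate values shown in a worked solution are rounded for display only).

σ√T = 0.3949·√2.0966 = 0.571801
d₁ = (ln(S/K) + (r+σ²/2)T) / (σ√T) = (ln(161.65/179.24) + (0.0396+0.3949²/2)·2.0966) / 0.571801 = (-0.103292 + 0.246504) / 0.571801 = 0.250457
d₂ = d₁ − σ√T = 0.250457 − 0.571801 = -0.321344
e^{−rT} = e^{−0.0396·2.0966} = 0.920328
N(−d₁) = 0.401117,  N(−d₂) = 0.626025
Put price V = K·e^{−rT}·N(−d₂) − S·N(−d₁) = 103.268852 − 64.840580 = 38.428271
φ(d₁) = (1/√(2π))·e^{−d₁²/2} = 0.386624
Γ = φ(d₁) / (S·σ·√T) = 0.004183

price = 38.428271
Γ = 0.004183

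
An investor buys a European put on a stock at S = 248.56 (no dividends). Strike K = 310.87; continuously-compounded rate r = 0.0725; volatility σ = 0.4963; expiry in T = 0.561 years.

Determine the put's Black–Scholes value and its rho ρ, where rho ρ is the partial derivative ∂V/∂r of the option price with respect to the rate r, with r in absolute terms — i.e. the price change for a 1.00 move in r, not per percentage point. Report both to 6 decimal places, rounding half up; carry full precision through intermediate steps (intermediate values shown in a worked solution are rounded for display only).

σ√T = 0.4963·√0.561 = 0.371728
d₁ = (ln(S/K) + (r+σ²/2)T) / (σ√T) = (ln(248.56/310.87) + (0.0725+0.4963²/2)·0.561) / 0.371728 = (-0.223691 + 0.109763) / 0.371728 = -0.306479
d₂ = d₁ − σ√T = -0.306479 − 0.371728 = -0.678208
e^{−rT} = e^{−0.0725·0.561} = 0.960144
N(−d₁) = 0.620380,  N(−d₂) = 0.751180
Put price V = K·e^{−rT}·N(−d₂) − S·N(−d₁) = 224.212068 − 154.201689 = 70.010380
ρ = −K·T·e^{−rT}·N(−d₂) = -125.782970

price = 70.010380
ρ = -125.782970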